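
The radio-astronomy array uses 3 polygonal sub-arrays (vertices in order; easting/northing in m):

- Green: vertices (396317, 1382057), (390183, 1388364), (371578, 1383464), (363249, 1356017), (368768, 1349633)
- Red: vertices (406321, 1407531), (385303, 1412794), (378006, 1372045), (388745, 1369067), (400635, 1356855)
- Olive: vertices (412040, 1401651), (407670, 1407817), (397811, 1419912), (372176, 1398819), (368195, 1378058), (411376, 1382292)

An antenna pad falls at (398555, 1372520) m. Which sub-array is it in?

Cast a ray rightward from (398555, 1372520). For each polygon, the edges (by vertex number in listed order) whose endpoints lie on opposite sides of northing = 1372520, where each meets that height, and whether that is right or left of the point:
Green: 3–4 at easting≈368257.0 (left), 5–1 at easting≈388213.9 (left) → 0 crossings.
Red: 2–3 at easting≈378091.1 (left), 5–1 at easting≈402392.7 (right) → 1 crossing.
Olive: no edge straddles that height → 0 crossings.
Only Red has an odd count, so the point is inside Red.

Red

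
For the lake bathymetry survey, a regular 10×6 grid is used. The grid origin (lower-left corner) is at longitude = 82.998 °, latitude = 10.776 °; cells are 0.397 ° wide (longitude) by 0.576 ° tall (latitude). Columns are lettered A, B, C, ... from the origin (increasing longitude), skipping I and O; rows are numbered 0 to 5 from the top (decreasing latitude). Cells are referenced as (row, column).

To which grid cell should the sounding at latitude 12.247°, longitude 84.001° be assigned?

Column index: ⌊(84.001 − 82.998) / 0.397⌋ = ⌊2.526⌋ = 2 → column C
Row offset from origin: ⌊(12.247 − 10.776) / 0.576⌋ = ⌊2.554⌋ = 2 → row 3 (counted from top)

(3, C)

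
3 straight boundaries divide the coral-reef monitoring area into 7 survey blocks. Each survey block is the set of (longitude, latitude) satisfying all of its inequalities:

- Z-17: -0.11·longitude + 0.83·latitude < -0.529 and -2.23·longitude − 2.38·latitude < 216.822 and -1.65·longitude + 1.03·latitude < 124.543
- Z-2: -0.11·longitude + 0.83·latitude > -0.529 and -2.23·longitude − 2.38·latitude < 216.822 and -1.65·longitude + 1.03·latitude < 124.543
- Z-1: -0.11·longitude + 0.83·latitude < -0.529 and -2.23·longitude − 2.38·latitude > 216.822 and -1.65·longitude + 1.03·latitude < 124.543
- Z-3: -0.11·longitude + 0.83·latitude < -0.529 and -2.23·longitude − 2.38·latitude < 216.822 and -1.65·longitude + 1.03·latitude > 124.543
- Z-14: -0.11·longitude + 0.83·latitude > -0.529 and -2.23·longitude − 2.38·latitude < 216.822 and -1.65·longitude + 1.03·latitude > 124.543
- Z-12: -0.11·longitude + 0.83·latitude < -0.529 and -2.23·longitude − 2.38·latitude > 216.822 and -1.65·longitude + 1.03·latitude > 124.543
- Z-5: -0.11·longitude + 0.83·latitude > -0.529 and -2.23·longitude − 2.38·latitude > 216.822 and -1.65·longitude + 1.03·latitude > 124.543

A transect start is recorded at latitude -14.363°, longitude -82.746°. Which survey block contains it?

Z-1

-0.11·-82.746 + 0.83·-14.363 = -2.819, which is < -0.529
-2.23·-82.746 − 2.38·-14.363 = 218.708, which is > 216.822
-1.65·-82.746 + 1.03·-14.363 = 121.737, which is < 124.543
This sign pattern matches Z-1.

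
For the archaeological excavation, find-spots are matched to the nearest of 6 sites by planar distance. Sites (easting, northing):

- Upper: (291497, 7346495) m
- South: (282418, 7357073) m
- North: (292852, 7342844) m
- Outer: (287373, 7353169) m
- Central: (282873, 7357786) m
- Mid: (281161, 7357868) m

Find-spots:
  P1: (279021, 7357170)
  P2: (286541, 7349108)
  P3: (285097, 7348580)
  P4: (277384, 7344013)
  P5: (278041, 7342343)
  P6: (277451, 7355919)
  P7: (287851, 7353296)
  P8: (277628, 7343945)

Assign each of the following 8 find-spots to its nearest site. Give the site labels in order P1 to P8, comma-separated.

Mid, Outer, Outer, Outer, Upper, Mid, Outer, Outer

P1 → Mid (d²=5066804.00)
P2 → Outer (d²=17183945.00)
P3 → Outer (d²=26239097.00)
P4 → Outer (d²=183612457.00)
P5 → Upper (d²=198303040.00)
P6 → Mid (d²=17562701.00)
P7 → Outer (d²=244613.00)
P8 → Outer (d²=180047201.00)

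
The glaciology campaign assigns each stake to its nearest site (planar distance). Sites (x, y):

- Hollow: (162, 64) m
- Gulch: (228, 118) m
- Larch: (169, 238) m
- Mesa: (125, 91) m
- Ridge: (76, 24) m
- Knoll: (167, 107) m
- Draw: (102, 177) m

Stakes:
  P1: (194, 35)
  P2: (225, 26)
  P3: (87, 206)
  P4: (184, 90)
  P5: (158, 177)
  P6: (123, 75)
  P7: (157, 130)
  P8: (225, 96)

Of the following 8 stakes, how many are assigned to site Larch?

P1 → Hollow
P2 → Hollow
P3 → Draw
P4 → Knoll
P5 → Draw
P6 → Mesa
P7 → Knoll
P8 → Gulch
0 of the 8 go to Larch.

0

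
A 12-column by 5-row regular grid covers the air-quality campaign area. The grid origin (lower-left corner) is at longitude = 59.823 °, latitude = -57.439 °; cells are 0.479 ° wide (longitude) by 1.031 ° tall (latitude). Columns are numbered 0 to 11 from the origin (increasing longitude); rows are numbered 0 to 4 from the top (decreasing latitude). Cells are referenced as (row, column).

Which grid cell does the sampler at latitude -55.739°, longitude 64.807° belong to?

(3, 10)

Column index: ⌊(64.807 − 59.823) / 0.479⌋ = ⌊10.405⌋ = 10
Row offset from origin: ⌊(-55.739 − -57.439) / 1.031⌋ = ⌊1.649⌋ = 1 → row 3 (counted from top)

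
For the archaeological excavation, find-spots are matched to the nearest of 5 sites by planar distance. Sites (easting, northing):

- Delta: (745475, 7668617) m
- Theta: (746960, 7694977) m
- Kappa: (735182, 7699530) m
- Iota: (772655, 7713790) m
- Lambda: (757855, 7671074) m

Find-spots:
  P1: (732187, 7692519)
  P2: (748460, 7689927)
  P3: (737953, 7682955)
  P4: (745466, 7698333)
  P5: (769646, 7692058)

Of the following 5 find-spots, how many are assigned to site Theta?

3

P1 → Kappa
P2 → Theta
P3 → Theta
P4 → Theta
P5 → Iota
3 of the 5 go to Theta.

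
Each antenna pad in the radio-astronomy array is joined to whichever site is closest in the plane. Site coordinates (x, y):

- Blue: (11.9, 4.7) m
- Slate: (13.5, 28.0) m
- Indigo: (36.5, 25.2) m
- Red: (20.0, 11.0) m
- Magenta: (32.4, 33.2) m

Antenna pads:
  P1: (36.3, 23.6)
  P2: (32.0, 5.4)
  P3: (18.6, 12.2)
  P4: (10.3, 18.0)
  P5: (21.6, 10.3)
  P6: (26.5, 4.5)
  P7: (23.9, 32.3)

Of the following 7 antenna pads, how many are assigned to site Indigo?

1

P1 → Indigo
P2 → Red
P3 → Red
P4 → Slate
P5 → Red
P6 → Red
P7 → Magenta
1 of the 7 goes to Indigo.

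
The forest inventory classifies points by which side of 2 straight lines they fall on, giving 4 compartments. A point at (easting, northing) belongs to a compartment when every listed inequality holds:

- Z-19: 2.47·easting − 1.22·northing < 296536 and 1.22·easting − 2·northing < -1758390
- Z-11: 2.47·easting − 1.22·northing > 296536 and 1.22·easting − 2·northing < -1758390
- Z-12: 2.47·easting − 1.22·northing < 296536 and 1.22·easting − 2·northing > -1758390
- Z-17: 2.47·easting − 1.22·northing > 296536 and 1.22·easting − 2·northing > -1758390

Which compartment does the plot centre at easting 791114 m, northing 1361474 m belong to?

Z-12

2.47·791114 − 1.22·1361474 = 293053.300, which is < 296536
1.22·791114 − 2·1361474 = -1757788.920, which is > -1758390
This sign pattern matches Z-12.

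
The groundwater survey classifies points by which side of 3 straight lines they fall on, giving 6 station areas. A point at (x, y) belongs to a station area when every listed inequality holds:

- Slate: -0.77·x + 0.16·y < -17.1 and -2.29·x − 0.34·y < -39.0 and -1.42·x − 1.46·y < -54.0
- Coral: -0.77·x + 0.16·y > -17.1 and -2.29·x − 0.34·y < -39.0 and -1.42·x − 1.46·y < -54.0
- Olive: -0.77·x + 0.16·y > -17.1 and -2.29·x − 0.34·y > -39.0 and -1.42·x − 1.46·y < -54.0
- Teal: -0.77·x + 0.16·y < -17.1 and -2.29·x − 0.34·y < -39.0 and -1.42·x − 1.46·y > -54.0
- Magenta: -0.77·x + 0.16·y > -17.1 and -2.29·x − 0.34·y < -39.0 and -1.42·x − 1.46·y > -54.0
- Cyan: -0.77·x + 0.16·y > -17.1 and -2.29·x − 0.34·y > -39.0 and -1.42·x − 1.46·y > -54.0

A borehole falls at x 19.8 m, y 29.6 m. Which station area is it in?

-0.77·19.8 + 0.16·29.6 = -10.510, which is > -17.1
-2.29·19.8 − 0.34·29.6 = -55.406, which is < -39.0
-1.42·19.8 − 1.46·29.6 = -71.332, which is < -54.0
This sign pattern matches Coral.

Coral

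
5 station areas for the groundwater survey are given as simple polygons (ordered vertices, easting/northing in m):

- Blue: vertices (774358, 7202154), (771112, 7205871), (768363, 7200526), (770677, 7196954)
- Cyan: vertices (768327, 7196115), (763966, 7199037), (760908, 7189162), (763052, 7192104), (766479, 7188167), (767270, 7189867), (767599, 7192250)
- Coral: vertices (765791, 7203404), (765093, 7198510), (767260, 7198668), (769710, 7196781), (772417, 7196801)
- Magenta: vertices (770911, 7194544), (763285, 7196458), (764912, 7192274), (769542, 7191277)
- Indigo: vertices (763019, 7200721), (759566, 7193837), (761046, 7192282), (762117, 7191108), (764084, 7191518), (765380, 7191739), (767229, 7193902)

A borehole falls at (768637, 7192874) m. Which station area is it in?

Cast a ray rightward from (768637, 7192874). For each polygon, the edges (by vertex number in listed order) whose endpoints lie on opposite sides of northing = 7192874, where each meets that height, and whether that is right or left of the point:
Blue: no edge straddles that height → 0 crossings.
Cyan: 2–3 at easting≈762057.5 (left), 7–1 at easting≈767716.5 (left) → 0 crossings.
Coral: no edge straddles that height → 0 crossings.
Magenta: 2–3 at easting≈764678.7 (left), 4–1 at easting≈770211.2 (right) → 1 crossing.
Indigo: 2–3 at easting≈760482.6 (left), 6–7 at easting≈766350.2 (left) → 0 crossings.
Only Magenta has an odd count, so the point is inside Magenta.

Magenta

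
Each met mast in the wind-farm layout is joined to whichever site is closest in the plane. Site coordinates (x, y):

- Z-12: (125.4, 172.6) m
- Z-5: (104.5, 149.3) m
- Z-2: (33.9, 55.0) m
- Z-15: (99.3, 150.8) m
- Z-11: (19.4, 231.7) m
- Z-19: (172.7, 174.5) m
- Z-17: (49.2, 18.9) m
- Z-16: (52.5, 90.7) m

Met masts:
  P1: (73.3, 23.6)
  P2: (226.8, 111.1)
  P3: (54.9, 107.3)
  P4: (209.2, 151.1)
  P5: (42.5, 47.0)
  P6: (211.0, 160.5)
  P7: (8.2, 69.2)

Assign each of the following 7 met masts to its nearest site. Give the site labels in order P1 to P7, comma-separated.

P1 → Z-17 (d²=602.90)
P2 → Z-19 (d²=6946.37)
P3 → Z-16 (d²=281.32)
P4 → Z-19 (d²=1879.81)
P5 → Z-2 (d²=137.96)
P6 → Z-19 (d²=1662.89)
P7 → Z-2 (d²=862.13)

Z-17, Z-19, Z-16, Z-19, Z-2, Z-19, Z-2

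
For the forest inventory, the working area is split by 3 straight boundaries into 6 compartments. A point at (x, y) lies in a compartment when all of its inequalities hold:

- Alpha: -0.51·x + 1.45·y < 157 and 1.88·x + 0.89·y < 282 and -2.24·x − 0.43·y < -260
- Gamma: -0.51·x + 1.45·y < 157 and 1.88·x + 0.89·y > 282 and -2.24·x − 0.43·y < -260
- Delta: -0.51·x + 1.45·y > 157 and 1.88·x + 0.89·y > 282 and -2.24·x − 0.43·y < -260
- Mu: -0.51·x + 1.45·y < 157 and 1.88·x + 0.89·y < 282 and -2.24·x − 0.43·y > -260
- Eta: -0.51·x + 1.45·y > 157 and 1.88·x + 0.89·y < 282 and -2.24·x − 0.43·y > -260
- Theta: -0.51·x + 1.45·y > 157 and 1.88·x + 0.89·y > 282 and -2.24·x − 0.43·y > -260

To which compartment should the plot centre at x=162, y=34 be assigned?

-0.51·162 + 1.45·34 = -33.320, which is < 157
1.88·162 + 0.89·34 = 334.820, which is > 282
-2.24·162 − 0.43·34 = -377.500, which is < -260
This sign pattern matches Gamma.

Gamma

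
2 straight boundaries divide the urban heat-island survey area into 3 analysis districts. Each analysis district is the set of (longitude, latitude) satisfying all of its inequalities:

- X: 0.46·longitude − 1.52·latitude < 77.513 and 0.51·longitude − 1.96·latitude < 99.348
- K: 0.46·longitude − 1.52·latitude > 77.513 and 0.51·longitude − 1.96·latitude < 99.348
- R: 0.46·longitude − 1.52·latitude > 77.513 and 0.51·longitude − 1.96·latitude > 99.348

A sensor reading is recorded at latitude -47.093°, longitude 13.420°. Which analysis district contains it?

K

0.46·13.420 − 1.52·-47.093 = 77.755, which is > 77.513
0.51·13.420 − 1.96·-47.093 = 99.146, which is < 99.348
This sign pattern matches K.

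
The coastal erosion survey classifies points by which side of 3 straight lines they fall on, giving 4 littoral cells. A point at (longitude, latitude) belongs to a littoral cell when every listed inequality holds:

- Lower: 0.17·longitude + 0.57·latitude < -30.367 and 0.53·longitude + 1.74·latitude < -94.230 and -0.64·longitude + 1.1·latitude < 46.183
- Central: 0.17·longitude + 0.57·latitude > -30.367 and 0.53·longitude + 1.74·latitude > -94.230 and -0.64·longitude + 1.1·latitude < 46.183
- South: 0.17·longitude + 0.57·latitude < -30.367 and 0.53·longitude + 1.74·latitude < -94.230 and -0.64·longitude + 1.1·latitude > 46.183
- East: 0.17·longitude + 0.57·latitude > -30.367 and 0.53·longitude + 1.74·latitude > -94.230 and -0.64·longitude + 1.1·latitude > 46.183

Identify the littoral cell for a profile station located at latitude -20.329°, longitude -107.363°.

0.17·-107.363 + 0.57·-20.329 = -29.839, which is > -30.367
0.53·-107.363 + 1.74·-20.329 = -92.275, which is > -94.230
-0.64·-107.363 + 1.1·-20.329 = 46.350, which is > 46.183
This sign pattern matches East.

East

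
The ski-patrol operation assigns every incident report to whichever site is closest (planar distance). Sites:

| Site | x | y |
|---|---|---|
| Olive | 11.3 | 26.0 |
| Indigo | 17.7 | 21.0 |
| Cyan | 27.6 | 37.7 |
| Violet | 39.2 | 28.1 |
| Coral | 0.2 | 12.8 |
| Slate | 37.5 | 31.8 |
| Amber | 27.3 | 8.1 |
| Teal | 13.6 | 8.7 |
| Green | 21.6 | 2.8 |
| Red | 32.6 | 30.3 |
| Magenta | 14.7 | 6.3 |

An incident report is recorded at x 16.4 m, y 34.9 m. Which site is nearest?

Squared distances to each site:
Olive: 105.220; Indigo: 194.900; Cyan: 133.280; Violet: 566.080; Coral: 750.850; Slate: 454.820; Amber: 837.050; Teal: 694.280; Green: 1057.450; Red: 283.600; Magenta: 820.850.
Minimum at Olive.

Olive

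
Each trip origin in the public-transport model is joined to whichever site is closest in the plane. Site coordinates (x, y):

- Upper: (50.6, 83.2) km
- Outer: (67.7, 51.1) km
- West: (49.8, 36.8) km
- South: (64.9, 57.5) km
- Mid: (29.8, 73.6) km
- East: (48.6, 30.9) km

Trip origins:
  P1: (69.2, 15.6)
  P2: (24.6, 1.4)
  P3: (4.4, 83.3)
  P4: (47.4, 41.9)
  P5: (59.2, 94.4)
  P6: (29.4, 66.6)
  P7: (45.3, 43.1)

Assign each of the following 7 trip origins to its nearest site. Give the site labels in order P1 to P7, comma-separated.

East, East, Mid, West, Upper, Mid, West

P1 → East (d²=658.45)
P2 → East (d²=1446.25)
P3 → Mid (d²=739.25)
P4 → West (d²=31.77)
P5 → Upper (d²=199.40)
P6 → Mid (d²=49.16)
P7 → West (d²=59.94)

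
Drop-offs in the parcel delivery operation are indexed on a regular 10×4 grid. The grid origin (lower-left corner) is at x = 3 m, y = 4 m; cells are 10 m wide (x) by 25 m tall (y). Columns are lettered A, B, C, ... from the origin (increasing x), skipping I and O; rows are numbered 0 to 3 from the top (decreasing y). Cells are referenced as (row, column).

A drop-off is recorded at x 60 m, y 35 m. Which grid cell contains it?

(2, F)

Column index: ⌊(60 − 3) / 10⌋ = ⌊5.700⌋ = 5 → column F
Row offset from origin: ⌊(35 − 4) / 25⌋ = ⌊1.240⌋ = 1 → row 2 (counted from top)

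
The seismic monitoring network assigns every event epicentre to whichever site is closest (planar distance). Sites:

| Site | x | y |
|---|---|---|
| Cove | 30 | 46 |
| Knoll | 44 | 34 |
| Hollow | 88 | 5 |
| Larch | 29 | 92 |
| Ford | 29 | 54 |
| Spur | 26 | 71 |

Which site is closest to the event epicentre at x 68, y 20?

Hollow

Squared distances to each site:
Cove: 2120.000; Knoll: 772.000; Hollow: 625.000; Larch: 6705.000; Ford: 2677.000; Spur: 4365.000.
Minimum at Hollow.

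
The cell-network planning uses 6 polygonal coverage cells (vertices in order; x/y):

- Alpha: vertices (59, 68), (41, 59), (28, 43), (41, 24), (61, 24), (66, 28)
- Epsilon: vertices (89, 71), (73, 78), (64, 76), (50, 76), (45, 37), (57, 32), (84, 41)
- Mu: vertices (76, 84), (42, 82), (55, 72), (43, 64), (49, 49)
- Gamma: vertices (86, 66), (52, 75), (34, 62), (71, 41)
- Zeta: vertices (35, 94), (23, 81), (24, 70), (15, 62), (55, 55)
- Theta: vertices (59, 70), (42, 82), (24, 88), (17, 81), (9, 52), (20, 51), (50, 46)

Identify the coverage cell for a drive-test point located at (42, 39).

Alpha

Cast a ray rightward from (42, 39). For each polygon, the edges (by vertex number in listed order) whose endpoints lie on opposite sides of y = 39, where each meets that height, and whether that is right or left of the point:
Alpha: 3–4 at x≈30.7 (left), 6–1 at x≈64.1 (right) → 1 crossing.
Epsilon: 4–5 at x≈45.3 (right), 6–7 at x≈78.0 (right) → 2 crossings.
Mu: no edge straddles that height → 0 crossings.
Gamma: no edge straddles that height → 0 crossings.
Zeta: no edge straddles that height → 0 crossings.
Theta: no edge straddles that height → 0 crossings.
Only Alpha has an odd count, so the point is inside Alpha.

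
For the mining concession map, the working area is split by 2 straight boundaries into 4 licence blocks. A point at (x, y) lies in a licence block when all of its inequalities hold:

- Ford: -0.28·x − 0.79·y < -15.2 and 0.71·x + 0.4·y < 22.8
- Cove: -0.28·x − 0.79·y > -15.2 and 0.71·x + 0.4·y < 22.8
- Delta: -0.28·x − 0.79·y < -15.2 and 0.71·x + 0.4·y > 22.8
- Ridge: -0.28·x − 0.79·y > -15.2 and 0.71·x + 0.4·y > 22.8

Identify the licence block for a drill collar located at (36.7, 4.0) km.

Ridge

-0.28·36.7 − 0.79·4.0 = -13.436, which is > -15.2
0.71·36.7 + 0.4·4.0 = 27.657, which is > 22.8
This sign pattern matches Ridge.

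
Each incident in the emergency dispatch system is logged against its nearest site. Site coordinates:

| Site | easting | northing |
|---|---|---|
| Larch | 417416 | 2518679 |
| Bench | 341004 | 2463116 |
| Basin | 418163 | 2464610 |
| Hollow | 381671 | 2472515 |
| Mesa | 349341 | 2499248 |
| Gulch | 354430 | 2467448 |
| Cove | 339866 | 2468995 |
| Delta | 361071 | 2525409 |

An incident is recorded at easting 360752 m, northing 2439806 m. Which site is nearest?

Gulch

Squared distances to each site:
Larch: 9431759025.000; Bench: 933339604.000; Basin: 3911261337.000; Hollow: 1507483242.000; Mesa: 3663562285.000; Gulch: 804047848.000; Cove: 1288222717.000; Delta: 7327975370.000.
Minimum at Gulch.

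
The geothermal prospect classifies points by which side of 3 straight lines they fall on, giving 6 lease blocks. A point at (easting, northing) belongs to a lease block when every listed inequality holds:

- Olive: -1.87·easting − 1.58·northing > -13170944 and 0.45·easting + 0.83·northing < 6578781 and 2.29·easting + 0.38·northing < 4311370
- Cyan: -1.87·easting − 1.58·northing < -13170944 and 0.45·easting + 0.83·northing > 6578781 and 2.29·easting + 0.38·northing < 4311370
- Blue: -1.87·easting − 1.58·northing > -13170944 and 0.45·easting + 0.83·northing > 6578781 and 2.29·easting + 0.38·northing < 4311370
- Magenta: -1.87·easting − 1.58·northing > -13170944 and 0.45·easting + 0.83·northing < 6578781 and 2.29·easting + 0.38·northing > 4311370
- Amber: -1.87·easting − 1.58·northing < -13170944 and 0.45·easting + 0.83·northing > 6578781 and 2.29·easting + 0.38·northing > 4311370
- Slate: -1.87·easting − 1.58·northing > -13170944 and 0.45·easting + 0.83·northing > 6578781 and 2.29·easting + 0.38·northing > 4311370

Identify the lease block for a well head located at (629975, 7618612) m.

-1.87·629975 − 1.58·7618612 = -13215460.210, which is < -13170944
0.45·629975 + 0.83·7618612 = 6606936.710, which is > 6578781
2.29·629975 + 0.38·7618612 = 4337715.310, which is > 4311370
This sign pattern matches Amber.

Amber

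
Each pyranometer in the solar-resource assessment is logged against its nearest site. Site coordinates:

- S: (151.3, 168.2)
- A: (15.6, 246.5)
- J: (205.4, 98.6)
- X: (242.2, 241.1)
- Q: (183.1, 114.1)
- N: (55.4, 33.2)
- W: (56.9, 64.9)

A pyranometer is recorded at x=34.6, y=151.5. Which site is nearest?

Squared distances to each site:
S: 13897.780; A: 9386.000; J: 31971.050; X: 51125.920; Q: 23451.010; N: 14427.530; W: 7996.850.
Minimum at W.

W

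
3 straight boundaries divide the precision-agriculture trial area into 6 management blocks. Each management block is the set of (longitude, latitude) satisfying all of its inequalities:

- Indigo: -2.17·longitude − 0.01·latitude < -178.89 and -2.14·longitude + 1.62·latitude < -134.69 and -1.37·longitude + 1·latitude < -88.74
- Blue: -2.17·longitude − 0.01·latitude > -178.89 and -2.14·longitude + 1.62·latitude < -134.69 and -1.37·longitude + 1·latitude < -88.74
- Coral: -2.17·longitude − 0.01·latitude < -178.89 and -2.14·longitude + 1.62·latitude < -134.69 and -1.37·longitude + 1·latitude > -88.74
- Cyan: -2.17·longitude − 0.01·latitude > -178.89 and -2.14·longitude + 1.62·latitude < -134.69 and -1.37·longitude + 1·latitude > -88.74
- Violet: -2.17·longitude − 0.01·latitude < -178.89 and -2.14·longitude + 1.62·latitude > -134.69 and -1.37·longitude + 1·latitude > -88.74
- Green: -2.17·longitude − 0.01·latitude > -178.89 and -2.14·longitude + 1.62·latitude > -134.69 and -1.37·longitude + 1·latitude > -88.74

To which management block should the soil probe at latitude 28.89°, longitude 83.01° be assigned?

Violet

-2.17·83.01 − 0.01·28.89 = -180.421, which is < -178.89
-2.14·83.01 + 1.62·28.89 = -130.840, which is > -134.69
-1.37·83.01 + 1·28.89 = -84.834, which is > -88.74
This sign pattern matches Violet.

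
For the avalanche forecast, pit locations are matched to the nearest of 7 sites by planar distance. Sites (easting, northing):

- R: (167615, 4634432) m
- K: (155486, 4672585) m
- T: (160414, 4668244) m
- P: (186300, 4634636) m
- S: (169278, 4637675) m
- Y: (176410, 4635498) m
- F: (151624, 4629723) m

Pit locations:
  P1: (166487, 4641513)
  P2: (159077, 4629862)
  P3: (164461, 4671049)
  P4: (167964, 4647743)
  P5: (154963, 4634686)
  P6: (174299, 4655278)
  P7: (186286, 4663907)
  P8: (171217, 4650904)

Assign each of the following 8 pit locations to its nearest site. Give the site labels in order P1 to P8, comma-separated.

P1 → S (d²=22519925.00)
P2 → F (d²=55566530.00)
P3 → T (d²=24246234.00)
P4 → S (d²=103091220.00)
P5 → F (d²=35780290.00)
P6 → S (d²=335076050.00)
P7 → T (d²=688169953.00)
P8 → S (d²=178766162.00)

S, F, T, S, F, S, T, S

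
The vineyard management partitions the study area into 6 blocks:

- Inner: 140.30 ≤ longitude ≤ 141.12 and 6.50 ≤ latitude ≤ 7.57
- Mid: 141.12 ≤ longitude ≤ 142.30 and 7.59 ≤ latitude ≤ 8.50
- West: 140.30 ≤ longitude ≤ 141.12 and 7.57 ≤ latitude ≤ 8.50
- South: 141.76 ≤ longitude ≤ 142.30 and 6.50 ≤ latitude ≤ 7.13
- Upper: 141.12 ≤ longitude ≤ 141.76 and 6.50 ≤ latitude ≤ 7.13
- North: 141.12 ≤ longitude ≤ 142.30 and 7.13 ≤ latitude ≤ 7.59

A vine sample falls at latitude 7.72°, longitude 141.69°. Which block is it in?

Mid

The point has longitude = 141.69 and latitude = 7.72.
Only Mid satisfies 141.12 ≤ longitude ≤ 142.30 and 7.59 ≤ latitude ≤ 8.50.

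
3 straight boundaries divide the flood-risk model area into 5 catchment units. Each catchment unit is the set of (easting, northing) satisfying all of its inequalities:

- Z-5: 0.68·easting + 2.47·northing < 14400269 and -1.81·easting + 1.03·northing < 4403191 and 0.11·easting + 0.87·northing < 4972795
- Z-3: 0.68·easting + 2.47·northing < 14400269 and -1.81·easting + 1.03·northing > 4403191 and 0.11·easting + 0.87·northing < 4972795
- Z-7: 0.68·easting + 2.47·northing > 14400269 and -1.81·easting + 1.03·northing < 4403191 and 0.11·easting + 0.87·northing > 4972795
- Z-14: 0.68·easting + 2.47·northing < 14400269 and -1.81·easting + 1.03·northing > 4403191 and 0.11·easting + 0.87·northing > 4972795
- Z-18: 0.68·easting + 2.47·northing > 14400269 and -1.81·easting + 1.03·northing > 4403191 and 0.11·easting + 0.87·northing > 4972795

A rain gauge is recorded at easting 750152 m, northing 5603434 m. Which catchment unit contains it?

0.68·750152 + 2.47·5603434 = 14350585.340, which is < 14400269
-1.81·750152 + 1.03·5603434 = 4413761.900, which is > 4403191
0.11·750152 + 0.87·5603434 = 4957504.300, which is < 4972795
This sign pattern matches Z-3.

Z-3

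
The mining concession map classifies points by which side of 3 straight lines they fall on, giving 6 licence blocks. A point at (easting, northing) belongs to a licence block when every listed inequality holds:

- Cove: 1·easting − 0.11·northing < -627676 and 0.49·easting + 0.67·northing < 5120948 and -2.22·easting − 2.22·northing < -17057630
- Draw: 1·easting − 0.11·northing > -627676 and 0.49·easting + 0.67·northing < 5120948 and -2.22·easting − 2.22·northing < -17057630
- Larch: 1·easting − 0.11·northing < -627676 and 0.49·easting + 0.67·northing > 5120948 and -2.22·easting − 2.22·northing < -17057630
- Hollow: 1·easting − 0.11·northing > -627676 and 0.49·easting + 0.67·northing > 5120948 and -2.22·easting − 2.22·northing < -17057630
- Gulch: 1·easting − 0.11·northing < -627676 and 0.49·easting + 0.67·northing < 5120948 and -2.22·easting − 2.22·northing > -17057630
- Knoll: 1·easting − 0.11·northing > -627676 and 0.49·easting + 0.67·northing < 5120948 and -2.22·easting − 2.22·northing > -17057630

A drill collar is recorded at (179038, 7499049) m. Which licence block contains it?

1·179038 − 0.11·7499049 = -645857.390, which is < -627676
0.49·179038 + 0.67·7499049 = 5112091.450, which is < 5120948
-2.22·179038 − 2.22·7499049 = -17045353.140, which is > -17057630
This sign pattern matches Gulch.

Gulch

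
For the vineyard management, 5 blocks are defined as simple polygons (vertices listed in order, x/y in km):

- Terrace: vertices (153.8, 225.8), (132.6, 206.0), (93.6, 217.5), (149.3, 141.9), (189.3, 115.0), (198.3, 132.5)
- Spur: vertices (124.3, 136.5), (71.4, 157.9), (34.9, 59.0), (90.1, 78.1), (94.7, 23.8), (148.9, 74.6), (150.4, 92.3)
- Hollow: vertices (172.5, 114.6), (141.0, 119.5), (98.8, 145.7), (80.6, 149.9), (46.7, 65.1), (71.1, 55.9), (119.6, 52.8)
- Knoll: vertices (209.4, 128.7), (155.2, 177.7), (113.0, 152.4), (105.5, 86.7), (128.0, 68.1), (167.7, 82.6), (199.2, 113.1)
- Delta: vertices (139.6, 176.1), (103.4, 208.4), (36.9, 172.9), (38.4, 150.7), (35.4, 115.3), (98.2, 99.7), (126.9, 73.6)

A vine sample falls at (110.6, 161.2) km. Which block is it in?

Cast a ray rightward from (110.6, 161.2). For each polygon, the edges (by vertex number in listed order) whose endpoints lie on opposite sides of y = 161.2, where each meets that height, and whether that is right or left of the point:
Terrace: 3–4 at x≈135.08 (right), 6–1 at x≈184.61 (right) → 2 crossings.
Spur: no edge straddles that height → 0 crossings.
Hollow: no edge straddles that height → 0 crossings.
Knoll: 1–2 at x≈173.45 (right), 2–3 at x≈127.68 (right) → 2 crossings.
Delta: 3–4 at x≈37.69 (left), 7–1 at x≈137.75 (right) → 1 crossing.
Only Delta has an odd count, so the point is inside Delta.

Delta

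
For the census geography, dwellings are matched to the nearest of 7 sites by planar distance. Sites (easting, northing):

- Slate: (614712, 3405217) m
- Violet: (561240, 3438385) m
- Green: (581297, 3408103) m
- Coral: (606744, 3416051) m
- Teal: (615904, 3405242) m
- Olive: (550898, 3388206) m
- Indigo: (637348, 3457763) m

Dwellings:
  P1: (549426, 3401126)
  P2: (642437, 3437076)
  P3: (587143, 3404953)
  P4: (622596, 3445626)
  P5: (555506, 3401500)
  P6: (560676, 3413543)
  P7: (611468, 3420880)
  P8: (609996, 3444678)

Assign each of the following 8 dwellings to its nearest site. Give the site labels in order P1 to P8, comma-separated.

P1 → Olive (d²=169093184.00)
P2 → Indigo (d²=453849890.00)
P3 → Green (d²=44098216.00)
P4 → Indigo (d²=364928273.00)
P5 → Olive (d²=197964100.00)
P6 → Green (d²=454819241.00)
P7 → Coral (d²=45635417.00)
P8 → Coral (d²=830080633.00)

Olive, Indigo, Green, Indigo, Olive, Green, Coral, Coral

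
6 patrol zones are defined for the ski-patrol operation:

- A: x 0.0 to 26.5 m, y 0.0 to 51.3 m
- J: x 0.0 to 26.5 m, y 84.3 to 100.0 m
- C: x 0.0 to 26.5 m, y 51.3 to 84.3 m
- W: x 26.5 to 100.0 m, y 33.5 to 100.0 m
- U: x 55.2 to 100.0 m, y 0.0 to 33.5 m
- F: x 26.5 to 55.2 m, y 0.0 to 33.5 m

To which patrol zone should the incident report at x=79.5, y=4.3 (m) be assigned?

U

The point has x = 79.5 and y = 4.3.
Only U satisfies 55.2 ≤ x ≤ 100.0 and 0.0 ≤ y ≤ 33.5.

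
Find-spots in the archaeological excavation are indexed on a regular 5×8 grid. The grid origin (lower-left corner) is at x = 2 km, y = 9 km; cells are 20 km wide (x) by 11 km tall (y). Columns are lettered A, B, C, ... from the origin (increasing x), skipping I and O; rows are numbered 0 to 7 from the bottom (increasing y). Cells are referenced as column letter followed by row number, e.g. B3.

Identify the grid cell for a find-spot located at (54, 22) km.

Column index: ⌊(54 − 2) / 20⌋ = ⌊2.600⌋ = 2 → column C
Row offset from origin: ⌊(22 − 9) / 11⌋ = ⌊1.182⌋ = 1 → row 1

C1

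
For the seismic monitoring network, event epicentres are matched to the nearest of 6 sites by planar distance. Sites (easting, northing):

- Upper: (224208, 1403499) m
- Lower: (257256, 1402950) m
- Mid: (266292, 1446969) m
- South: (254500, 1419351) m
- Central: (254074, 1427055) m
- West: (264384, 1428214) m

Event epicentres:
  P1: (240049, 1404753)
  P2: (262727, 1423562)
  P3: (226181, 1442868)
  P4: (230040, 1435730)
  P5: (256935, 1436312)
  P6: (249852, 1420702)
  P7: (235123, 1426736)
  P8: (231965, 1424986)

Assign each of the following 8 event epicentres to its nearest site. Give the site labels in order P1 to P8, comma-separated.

P1 → Upper (d²=252509797.00)
P2 → West (d²=24386753.00)
P3 → Central (d²=1028070418.00)
P4 → Central (d²=652888781.00)
P5 → Central (d²=93877370.00)
P6 → South (d²=23429105.00)
P7 → Central (d²=359242162.00)
P8 → Central (d²=493088642.00)

Upper, West, Central, Central, Central, South, Central, Central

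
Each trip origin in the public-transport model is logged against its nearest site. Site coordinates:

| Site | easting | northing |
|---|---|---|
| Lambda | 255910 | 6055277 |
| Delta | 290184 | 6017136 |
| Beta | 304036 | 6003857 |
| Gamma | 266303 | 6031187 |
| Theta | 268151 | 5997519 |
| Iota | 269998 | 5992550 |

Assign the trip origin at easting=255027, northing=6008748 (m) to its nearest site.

Theta

Squared distances to each site:
Lambda: 2165727530.000; Delta: 1306373193.000; Beta: 2425803962.000; Gamma: 630656897.000; Theta: 298329817.000; Iota: 486506045.000.
Minimum at Theta.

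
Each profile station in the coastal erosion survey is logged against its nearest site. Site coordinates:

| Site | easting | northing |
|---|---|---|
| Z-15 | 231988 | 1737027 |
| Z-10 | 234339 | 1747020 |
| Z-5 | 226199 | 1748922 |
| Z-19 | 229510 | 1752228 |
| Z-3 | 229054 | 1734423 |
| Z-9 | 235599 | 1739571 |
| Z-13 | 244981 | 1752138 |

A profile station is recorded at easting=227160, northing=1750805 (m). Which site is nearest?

Squared distances to each site:
Z-15: 213142868.000; Z-10: 65864266.000; Z-5: 4469210.000; Z-19: 7547429.000; Z-3: 271957160.000; Z-9: 197419477.000; Z-13: 319364930.000.
Minimum at Z-5.

Z-5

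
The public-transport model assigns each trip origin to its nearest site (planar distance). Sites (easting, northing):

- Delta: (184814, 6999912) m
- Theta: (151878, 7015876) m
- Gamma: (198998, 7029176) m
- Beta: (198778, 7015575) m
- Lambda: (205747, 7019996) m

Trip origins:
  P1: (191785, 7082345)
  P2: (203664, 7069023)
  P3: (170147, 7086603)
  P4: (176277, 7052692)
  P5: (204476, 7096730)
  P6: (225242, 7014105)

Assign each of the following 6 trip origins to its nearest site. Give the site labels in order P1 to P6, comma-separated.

Gamma, Gamma, Gamma, Gamma, Gamma, Lambda

P1 → Gamma (d²=2878969930.00)
P2 → Gamma (d²=1609554965.00)
P3 → Gamma (d²=4130240530.00)
P4 → Gamma (d²=1069246097.00)
P5 → Gamma (d²=4593551400.00)
P6 → Lambda (d²=414758906.00)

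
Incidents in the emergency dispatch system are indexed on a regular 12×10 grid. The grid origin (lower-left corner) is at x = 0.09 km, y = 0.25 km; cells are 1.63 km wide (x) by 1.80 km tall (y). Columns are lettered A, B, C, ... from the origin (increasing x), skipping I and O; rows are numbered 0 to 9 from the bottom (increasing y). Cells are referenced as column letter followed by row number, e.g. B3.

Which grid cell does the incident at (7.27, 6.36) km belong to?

E3

Column index: ⌊(7.27 − 0.09) / 1.63⌋ = ⌊4.405⌋ = 4 → column E
Row offset from origin: ⌊(6.36 − 0.25) / 1.80⌋ = ⌊3.394⌋ = 3 → row 3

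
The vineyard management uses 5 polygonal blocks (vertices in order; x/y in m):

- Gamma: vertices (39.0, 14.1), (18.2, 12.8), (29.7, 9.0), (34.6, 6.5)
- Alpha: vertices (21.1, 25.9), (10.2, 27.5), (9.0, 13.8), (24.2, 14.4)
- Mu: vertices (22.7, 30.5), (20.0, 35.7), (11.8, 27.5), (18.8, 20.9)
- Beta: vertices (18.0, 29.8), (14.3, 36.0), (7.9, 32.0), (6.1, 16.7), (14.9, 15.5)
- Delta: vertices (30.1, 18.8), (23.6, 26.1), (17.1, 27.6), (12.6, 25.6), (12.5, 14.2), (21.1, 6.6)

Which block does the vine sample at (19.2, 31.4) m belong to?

Mu

Cast a ray rightward from (19.2, 31.4). For each polygon, the edges (by vertex number in listed order) whose endpoints lie on opposite sides of y = 31.4, where each meets that height, and whether that is right or left of the point:
Gamma: no edge straddles that height → 0 crossings.
Alpha: no edge straddles that height → 0 crossings.
Mu: 1–2 at x≈22.23 (right), 2–3 at x≈15.70 (left) → 1 crossing.
Beta: 1–2 at x≈17.05 (left), 3–4 at x≈7.83 (left) → 0 crossings.
Delta: no edge straddles that height → 0 crossings.
Only Mu has an odd count, so the point is inside Mu.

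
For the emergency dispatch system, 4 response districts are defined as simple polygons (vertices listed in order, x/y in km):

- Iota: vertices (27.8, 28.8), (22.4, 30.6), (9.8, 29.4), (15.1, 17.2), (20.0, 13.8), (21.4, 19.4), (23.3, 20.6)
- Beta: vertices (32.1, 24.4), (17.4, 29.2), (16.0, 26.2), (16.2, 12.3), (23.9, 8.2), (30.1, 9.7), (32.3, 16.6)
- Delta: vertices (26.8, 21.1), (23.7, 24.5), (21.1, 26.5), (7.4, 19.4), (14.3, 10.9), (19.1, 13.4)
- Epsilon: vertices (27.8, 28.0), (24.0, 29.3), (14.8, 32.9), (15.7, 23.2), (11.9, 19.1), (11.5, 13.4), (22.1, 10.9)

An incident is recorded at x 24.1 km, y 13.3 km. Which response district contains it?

Cast a ray rightward from (24.1, 13.3). For each polygon, the edges (by vertex number in listed order) whose endpoints lie on opposite sides of y = 13.3, where each meets that height, and whether that is right or left of the point:
Iota: no edge straddles that height → 0 crossings.
Beta: 3–4 at x≈16.19 (left), 6–7 at x≈31.25 (right) → 1 crossing.
Delta: 4–5 at x≈12.35 (left), 5–6 at x≈18.91 (left) → 0 crossings.
Epsilon: 6–7 at x≈11.92 (left), 7–1 at x≈22.90 (left) → 0 crossings.
Only Beta has an odd count, so the point is inside Beta.

Beta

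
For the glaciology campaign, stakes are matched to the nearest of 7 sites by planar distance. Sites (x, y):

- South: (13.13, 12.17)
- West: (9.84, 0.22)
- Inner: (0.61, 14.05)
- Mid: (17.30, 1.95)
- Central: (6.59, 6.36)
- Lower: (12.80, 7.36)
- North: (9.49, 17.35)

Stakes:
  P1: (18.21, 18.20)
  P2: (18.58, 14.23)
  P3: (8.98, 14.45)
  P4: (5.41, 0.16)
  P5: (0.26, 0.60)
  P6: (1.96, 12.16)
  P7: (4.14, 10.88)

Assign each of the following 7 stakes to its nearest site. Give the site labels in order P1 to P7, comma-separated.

South, South, North, West, Central, Inner, Inner

P1 → South (d²=62.17)
P2 → South (d²=33.95)
P3 → North (d²=8.67)
P4 → West (d²=19.63)
P5 → Central (d²=73.25)
P6 → Inner (d²=5.39)
P7 → Inner (d²=22.51)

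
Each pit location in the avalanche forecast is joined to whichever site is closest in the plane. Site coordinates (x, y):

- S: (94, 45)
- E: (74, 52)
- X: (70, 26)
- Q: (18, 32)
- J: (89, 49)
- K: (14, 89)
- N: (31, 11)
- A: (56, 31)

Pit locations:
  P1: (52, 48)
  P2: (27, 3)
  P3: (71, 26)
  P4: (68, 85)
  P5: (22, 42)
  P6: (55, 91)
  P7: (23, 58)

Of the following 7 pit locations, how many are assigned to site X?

1

P1 → A
P2 → N
P3 → X
P4 → E
P5 → Q
P6 → K
P7 → Q
1 of the 7 goes to X.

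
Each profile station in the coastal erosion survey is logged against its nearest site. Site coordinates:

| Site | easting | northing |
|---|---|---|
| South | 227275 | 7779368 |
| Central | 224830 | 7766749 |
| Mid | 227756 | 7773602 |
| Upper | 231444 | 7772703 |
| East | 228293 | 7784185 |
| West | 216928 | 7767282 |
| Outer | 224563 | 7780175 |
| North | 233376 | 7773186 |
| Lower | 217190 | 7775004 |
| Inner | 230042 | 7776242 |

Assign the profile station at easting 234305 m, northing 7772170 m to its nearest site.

North

Squared distances to each site:
South: 101232104.000; Central: 119162866.000; Mid: 44940025.000; Upper: 8469410.000; East: 180504369.000; West: 325852673.000; Outer: 158986589.000; North: 1895297.000; Lower: 300954781.000; Inner: 34754353.000.
Minimum at North.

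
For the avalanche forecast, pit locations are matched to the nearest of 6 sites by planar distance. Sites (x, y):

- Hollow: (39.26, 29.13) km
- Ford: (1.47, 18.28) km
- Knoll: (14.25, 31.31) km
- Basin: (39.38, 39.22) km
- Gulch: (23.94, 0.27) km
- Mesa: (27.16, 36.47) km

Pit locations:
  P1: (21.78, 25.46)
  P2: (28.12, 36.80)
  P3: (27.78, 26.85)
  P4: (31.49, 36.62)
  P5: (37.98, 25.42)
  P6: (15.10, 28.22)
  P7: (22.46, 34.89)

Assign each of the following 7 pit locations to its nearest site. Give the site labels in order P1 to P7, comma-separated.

P1 → Knoll (d²=90.92)
P2 → Mesa (d²=1.03)
P3 → Mesa (d²=92.93)
P4 → Mesa (d²=18.77)
P5 → Hollow (d²=15.40)
P6 → Knoll (d²=10.27)
P7 → Mesa (d²=24.59)

Knoll, Mesa, Mesa, Mesa, Hollow, Knoll, Mesa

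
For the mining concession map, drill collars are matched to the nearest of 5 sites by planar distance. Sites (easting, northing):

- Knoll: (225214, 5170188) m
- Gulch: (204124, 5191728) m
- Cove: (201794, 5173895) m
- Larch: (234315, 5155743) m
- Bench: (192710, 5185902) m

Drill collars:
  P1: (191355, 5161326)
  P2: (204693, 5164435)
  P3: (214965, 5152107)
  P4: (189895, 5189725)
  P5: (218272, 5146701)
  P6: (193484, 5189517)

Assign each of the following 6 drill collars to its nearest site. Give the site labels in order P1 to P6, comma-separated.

P1 → Cove (d²=266952482.00)
P2 → Cove (d²=97895801.00)
P3 → Larch (d²=387642996.00)
P4 → Bench (d²=22539554.00)
P5 → Larch (d²=339135613.00)
P6 → Bench (d²=13667301.00)

Cove, Cove, Larch, Bench, Larch, Bench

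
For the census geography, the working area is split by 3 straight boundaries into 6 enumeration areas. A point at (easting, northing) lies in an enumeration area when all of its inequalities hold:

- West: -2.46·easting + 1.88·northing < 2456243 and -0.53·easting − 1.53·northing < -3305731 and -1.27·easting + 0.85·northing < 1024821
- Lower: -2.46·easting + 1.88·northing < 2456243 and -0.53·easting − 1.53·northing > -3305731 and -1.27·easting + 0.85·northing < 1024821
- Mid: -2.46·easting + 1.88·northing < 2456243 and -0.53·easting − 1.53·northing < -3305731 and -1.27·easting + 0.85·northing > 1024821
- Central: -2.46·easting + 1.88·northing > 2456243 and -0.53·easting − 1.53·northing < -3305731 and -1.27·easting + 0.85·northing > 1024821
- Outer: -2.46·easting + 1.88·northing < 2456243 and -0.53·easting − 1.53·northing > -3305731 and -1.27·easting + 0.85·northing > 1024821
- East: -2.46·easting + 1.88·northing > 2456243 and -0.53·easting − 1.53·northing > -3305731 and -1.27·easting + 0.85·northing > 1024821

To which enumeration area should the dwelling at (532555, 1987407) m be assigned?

-2.46·532555 + 1.88·1987407 = 2426239.860, which is < 2456243
-0.53·532555 − 1.53·1987407 = -3322986.860, which is < -3305731
-1.27·532555 + 0.85·1987407 = 1012951.100, which is < 1024821
This sign pattern matches West.

West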